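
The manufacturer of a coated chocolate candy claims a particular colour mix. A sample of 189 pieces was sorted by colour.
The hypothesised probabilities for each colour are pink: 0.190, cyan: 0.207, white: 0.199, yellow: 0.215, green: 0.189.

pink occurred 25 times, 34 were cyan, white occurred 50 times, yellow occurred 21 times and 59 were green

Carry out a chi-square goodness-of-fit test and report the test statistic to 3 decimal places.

Expected counts E_i = n·p_i: 189×0.190 = 35.91, 189×0.207 = 39.123, 189×0.199 = 37.611, 189×0.215 = 40.635, 189×0.189 = 35.721.
pink: (25 − 35.91)²/35.91 = 119.0281/35.91 = 3.3146
cyan: (34 − 39.123)²/39.123 = 26.245129/39.123 = 0.6708
white: (50 − 37.611)²/37.611 = 153.487321/37.611 = 4.0809
yellow: (21 − 40.635)²/40.635 = 385.533225/40.635 = 9.4877
green: (59 − 35.721)²/35.721 = 541.911841/35.721 = 15.1707
Sum = 32.725

32.725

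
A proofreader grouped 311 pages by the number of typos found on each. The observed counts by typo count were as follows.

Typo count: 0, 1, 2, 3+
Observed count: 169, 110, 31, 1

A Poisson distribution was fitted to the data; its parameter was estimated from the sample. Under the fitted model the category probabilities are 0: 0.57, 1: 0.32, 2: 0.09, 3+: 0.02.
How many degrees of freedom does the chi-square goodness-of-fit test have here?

There are k = 4 categories and 1 parameter estimated from the data, so df = 4 − 1 − 1 = 2.

2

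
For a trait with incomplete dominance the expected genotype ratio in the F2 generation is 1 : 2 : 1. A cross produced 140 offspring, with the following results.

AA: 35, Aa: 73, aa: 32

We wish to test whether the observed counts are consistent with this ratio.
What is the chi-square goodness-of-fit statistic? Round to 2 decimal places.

0.39

Ratio total = 4. Expected counts: 140×1/4 = 35, 140×2/4 = 70, 140×1/4 = 35.
AA: (35 − 35)²/35 = 0/35 = 0.000
Aa: (73 − 70)²/70 = 9/70 = 0.129
aa: (32 − 35)²/35 = 9/35 = 0.257
Sum = 0.39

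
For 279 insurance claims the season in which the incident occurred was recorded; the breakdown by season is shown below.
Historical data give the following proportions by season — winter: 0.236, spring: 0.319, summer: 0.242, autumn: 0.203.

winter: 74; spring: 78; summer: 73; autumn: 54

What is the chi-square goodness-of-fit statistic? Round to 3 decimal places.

Expected counts E_i = n·p_i: 279×0.236 = 65.844, 279×0.319 = 89.001, 279×0.242 = 67.518, 279×0.203 = 56.637.
χ² = (74−65.844)²/65.844 + (78−89.001)²/89.001 + (73−67.518)²/67.518 + (54−56.637)²/56.637
   = 1.0103 + 1.3598 + 0.4451 + 0.1228
Sum = 2.938

2.938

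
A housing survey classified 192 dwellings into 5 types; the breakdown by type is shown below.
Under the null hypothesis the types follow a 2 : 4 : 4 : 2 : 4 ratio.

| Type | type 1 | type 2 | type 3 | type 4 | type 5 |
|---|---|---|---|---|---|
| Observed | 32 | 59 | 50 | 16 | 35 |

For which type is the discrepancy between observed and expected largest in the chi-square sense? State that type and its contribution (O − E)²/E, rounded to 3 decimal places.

type 5, 3.521

Ratio total = 16. Expected counts: 192×2/16 = 24, 192×4/16 = 48, 192×4/16 = 48, 192×2/16 = 24, 192×4/16 = 48.
cat         O        E   (O−E)²/E
type 1     32       24     2.6667
type 2     59       48     2.5208
type 3     50       48     0.0833
type 4     16       24     2.6667
type 5     35       48     3.5208
The largest term is for type 5: 3.521.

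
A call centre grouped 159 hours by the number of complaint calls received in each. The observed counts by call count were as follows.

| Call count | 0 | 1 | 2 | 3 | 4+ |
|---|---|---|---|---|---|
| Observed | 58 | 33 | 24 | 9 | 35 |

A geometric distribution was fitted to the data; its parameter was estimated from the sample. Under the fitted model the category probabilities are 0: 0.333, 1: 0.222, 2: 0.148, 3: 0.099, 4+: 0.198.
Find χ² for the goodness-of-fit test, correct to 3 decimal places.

Expected counts E_i = n·p_i: 159×0.333 = 52.947, 159×0.222 = 35.298, 159×0.148 = 23.532, 159×0.099 = 15.741, 159×0.198 = 31.482.
χ² = (58−52.947)²/52.947 + (33−35.298)²/35.298 + (24−23.532)²/23.532 + (9−15.741)²/15.741 + (35−31.482)²/31.482
   = 0.4822 + 0.1496 + 0.0093 + 2.8868 + 0.3931
Sum = 3.921

3.921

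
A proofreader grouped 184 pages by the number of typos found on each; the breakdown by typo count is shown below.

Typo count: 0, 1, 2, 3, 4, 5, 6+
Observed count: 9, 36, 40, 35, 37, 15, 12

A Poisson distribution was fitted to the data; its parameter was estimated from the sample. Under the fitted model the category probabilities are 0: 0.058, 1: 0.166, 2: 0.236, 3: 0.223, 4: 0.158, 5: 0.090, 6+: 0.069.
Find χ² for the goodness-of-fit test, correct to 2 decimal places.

4.74

Expected counts E_i = n·p_i: 184×0.058 = 10.672, 184×0.166 = 30.544, 184×0.236 = 43.424, 184×0.223 = 41.032, 184×0.158 = 29.072, 184×0.090 = 16.56, 184×0.069 = 12.696.
cat         O        E   (O−E)²/E
0           9   10.672      0.262
1          36   30.544      0.975
2          40   43.424      0.270
3          35   41.032      0.887
4          37   29.072      2.162
5          15    16.56      0.147
6+         12   12.696      0.038
Sum = 4.74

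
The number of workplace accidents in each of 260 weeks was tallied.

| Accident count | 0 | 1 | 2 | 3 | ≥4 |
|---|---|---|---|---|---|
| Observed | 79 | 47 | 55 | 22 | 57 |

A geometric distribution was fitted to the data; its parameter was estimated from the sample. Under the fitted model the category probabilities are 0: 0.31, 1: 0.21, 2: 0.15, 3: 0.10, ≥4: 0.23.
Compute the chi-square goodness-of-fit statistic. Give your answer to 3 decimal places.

8.400

Expected counts E_i = n·p_i: 260×0.31 = 80.6, 260×0.21 = 54.6, 260×0.15 = 39, 260×0.10 = 26, 260×0.23 = 59.8.
0: (79 − 80.6)²/80.6 = 2.56/80.6 = 0.0318
1: (47 − 54.6)²/54.6 = 57.76/54.6 = 1.0579
2: (55 − 39)²/39 = 256/39 = 6.5641
3: (22 − 26)²/26 = 16/26 = 0.6154
≥4: (57 − 59.8)²/59.8 = 7.84/59.8 = 0.1311
Sum = 8.400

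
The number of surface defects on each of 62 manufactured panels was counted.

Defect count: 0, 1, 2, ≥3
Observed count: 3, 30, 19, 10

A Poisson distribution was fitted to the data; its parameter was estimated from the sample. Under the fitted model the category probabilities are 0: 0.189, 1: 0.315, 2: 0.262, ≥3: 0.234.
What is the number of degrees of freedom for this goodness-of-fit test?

2

There are k = 4 categories and 1 parameter estimated from the data, so df = 4 − 1 − 1 = 2.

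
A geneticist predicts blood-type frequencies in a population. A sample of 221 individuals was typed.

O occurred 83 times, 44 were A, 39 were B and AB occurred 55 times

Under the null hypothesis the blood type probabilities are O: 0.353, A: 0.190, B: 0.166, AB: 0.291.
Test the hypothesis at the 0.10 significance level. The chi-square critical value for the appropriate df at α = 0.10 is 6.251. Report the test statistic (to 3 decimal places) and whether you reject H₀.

Expected counts E_i = n·p_i: 221×0.353 = 78.013, 221×0.190 = 41.99, 221×0.166 = 36.686, 221×0.291 = 64.311.
cat         O        E   (O−E)²/E
O          83   78.013     0.3188
A          44    41.99     0.0962
B          39   36.686     0.1460
AB         55   64.311     1.3481
Sum = 1.909
df = 3. Since 1.909 < 6.251, we do not reject H₀.

1.909; do not reject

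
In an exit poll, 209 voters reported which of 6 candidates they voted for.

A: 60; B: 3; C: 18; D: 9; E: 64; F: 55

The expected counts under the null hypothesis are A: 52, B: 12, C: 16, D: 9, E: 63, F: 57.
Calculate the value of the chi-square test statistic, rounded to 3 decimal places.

8.317

χ² = (60−52)²/52 + (3−12)²/12 + (18−16)²/16 + (9−9)²/9 + (64−63)²/63 + (55−57)²/57
   = 1.2308 + 6.7500 + 0.2500 + 0.0000 + 0.0159 + 0.0702
Sum = 8.317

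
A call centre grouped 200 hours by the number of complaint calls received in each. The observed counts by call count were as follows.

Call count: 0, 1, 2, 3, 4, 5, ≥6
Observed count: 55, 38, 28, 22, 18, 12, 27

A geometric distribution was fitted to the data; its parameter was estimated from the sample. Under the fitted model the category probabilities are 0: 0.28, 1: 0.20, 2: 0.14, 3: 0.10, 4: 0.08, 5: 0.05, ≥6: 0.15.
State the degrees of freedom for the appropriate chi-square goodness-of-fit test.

There are k = 7 categories and 1 parameter estimated from the data, so df = 7 − 1 − 1 = 5.

5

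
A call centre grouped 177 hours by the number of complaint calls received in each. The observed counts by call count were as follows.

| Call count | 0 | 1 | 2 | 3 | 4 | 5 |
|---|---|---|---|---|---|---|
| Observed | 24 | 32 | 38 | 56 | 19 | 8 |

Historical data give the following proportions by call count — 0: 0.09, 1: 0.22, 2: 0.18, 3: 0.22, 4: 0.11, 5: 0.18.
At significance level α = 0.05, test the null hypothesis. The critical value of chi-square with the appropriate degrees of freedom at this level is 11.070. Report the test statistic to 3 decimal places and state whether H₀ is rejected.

Expected counts E_i = n·p_i: 177×0.09 = 15.93, 177×0.22 = 38.94, 177×0.18 = 31.86, 177×0.22 = 38.94, 177×0.11 = 19.47, 177×0.18 = 31.86.
cat         O        E   (O−E)²/E
0          24    15.93     4.0882
1          32    38.94     1.2369
2          38    31.86     1.1833
3          56    38.94     7.4742
4          19    19.47     0.0113
5           8    31.86    17.8688
Sum = 31.863
df = 5. Since 31.863 > 11.070, we reject H₀.

31.863; reject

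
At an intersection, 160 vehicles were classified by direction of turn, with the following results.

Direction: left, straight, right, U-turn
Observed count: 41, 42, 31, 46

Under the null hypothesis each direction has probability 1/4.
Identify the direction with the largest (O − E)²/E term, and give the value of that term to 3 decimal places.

right, 2.025

Expected count for each of the 4 categories: 160/4 = 40.
left: (41 − 40)²/40 = 1/40 = 0.0250
straight: (42 − 40)²/40 = 4/40 = 0.1000
right: (31 − 40)²/40 = 81/40 = 2.0250
U-turn: (46 − 40)²/40 = 36/40 = 0.9000
The largest term is for right: 2.025.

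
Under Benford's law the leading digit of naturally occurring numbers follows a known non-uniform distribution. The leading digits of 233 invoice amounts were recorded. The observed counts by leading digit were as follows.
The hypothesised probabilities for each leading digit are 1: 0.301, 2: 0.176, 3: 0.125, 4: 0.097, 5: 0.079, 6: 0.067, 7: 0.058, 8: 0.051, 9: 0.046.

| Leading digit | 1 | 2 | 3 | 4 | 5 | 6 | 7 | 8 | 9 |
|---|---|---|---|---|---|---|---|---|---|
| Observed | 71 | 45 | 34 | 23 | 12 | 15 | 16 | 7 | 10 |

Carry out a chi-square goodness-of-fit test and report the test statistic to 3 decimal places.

Expected counts E_i = n·p_i: 233×0.301 = 70.133, 233×0.176 = 41.008, 233×0.125 = 29.125, 233×0.097 = 22.601, 233×0.079 = 18.407, 233×0.067 = 15.611, 233×0.058 = 13.514, 233×0.051 = 11.883, 233×0.046 = 10.718.
χ² = (71−70.133)²/70.133 + (45−41.008)²/41.008 + (34−29.125)²/29.125 + (23−22.601)²/22.601 + (12−18.407)²/18.407 + (15−15.611)²/15.611 + (16−13.514)²/13.514 + (7−11.883)²/11.883 + (10−10.718)²/10.718
   = 0.0107 + 0.3886 + 0.8160 + 0.0070 + 2.2301 + 0.0239 + 0.4573 + 2.0065 + 0.0481
Sum = 5.988

5.988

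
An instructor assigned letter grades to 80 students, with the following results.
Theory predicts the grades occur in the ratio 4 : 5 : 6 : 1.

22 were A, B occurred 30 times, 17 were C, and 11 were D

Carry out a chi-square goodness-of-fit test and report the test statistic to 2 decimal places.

14.03

Ratio total = 16. Expected counts: 80×4/16 = 20, 80×5/16 = 25, 80×6/16 = 30, 80×1/16 = 5.
χ² = (22−20)²/20 + (30−25)²/25 + (17−30)²/30 + (11−5)²/5
   = 0.200 + 1.000 + 5.633 + 7.200
Sum = 14.03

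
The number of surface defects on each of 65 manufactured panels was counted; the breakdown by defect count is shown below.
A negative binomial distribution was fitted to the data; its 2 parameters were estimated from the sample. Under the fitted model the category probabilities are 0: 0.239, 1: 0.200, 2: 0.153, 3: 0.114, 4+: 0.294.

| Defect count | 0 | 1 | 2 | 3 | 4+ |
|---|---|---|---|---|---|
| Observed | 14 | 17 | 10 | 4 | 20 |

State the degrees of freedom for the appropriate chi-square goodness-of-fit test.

2

There are k = 5 categories and 2 parameters estimated from the data, so df = 5 − 1 − 2 = 2.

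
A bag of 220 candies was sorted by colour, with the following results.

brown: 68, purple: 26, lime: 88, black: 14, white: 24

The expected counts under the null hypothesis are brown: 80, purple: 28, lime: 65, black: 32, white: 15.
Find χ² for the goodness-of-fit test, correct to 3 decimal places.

brown: (68 − 80)²/80 = 144/80 = 1.8000
purple: (26 − 28)²/28 = 4/28 = 0.1429
lime: (88 − 65)²/65 = 529/65 = 8.1385
black: (14 − 32)²/32 = 324/32 = 10.1250
white: (24 − 15)²/15 = 81/15 = 5.4000
Sum = 25.606

25.606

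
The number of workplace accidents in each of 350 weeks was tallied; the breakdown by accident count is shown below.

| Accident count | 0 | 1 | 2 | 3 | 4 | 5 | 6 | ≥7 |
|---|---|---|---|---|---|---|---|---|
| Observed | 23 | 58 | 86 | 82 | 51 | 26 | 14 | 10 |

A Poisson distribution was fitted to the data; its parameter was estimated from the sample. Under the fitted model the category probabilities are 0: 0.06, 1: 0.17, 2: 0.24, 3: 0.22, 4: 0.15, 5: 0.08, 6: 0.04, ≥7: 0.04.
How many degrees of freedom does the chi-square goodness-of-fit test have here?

6

There are k = 8 categories and 1 parameter estimated from the data, so df = 8 − 1 − 1 = 6.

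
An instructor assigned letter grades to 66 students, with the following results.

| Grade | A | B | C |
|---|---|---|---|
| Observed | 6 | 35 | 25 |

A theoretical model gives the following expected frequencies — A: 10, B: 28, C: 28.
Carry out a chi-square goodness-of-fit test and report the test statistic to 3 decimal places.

3.671

A: (6 − 10)²/10 = 16/10 = 1.6000
B: (35 − 28)²/28 = 49/28 = 1.7500
C: (25 − 28)²/28 = 9/28 = 0.3214
Sum = 3.671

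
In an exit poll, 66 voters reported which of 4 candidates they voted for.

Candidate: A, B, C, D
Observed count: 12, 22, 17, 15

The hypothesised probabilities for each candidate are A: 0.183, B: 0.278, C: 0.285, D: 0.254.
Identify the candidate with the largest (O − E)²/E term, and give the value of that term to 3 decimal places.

Expected counts E_i = n·p_i: 66×0.183 = 12.078, 66×0.278 = 18.348, 66×0.285 = 18.81, 66×0.254 = 16.764.
χ² = (12−12.078)²/12.078 + (22−18.348)²/18.348 + (17−18.81)²/18.81 + (15−16.764)²/16.764
   = 0.0005 + 0.7269 + 0.1742 + 0.1856
The largest term is for B: 0.727.

B, 0.727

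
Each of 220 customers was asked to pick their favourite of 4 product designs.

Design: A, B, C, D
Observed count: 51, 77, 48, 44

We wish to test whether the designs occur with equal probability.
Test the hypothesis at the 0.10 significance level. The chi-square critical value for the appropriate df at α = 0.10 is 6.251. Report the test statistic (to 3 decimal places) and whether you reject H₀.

Expected count for each of the 4 categories: 220/4 = 55.
A: (51 − 55)²/55 = 16/55 = 0.2909
B: (77 − 55)²/55 = 484/55 = 8.8000
C: (48 − 55)²/55 = 49/55 = 0.8909
D: (44 − 55)²/55 = 121/55 = 2.2000
Sum = 12.182
df = 3. Since 12.182 > 6.251, we reject H₀.

12.182; reject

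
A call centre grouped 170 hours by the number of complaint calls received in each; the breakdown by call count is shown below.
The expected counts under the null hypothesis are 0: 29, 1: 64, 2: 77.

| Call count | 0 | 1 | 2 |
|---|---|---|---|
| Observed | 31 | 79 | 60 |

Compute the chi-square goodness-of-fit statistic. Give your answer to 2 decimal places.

7.41

0: (31 − 29)²/29 = 4/29 = 0.138
1: (79 − 64)²/64 = 225/64 = 3.516
2: (60 − 77)²/77 = 289/77 = 3.753
Sum = 7.41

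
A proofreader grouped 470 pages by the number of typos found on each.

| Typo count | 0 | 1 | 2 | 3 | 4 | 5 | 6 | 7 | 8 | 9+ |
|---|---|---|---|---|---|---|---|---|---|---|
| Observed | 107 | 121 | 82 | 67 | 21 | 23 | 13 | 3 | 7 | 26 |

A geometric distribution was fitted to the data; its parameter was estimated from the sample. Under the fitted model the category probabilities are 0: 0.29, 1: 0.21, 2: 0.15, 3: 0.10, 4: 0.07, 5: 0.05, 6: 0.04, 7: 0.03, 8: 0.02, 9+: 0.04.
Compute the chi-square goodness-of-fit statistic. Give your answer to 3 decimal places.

Expected counts E_i = n·p_i: 470×0.29 = 136.3, 470×0.21 = 98.7, 470×0.15 = 70.5, 470×0.10 = 47, 470×0.07 = 32.9, 470×0.05 = 23.5, 470×0.04 = 18.8, 470×0.03 = 14.1, 470×0.02 = 9.4, 470×0.04 = 18.8.
χ² = (107−136.3)²/136.3 + (121−98.7)²/98.7 + (82−70.5)²/70.5 + (67−47)²/47 + (21−32.9)²/32.9 + (23−23.5)²/23.5 + (13−18.8)²/18.8 + (3−14.1)²/14.1 + (7−9.4)²/9.4 + (26−18.8)²/18.8
   = 6.2985 + 5.0384 + 1.8759 + 8.5106 + 4.3043 + 0.0106 + 1.7894 + 8.7383 + 0.6128 + 2.7574
Sum = 39.936

39.936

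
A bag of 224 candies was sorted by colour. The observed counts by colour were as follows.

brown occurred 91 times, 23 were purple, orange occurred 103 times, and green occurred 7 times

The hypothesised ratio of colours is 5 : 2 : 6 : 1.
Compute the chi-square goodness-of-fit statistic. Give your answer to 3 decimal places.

9.617

Ratio total = 14. Expected counts: 224×5/14 = 80, 224×2/14 = 32, 224×6/14 = 96, 224×1/14 = 16.
brown: (91 − 80)²/80 = 121/80 = 1.5125
purple: (23 − 32)²/32 = 81/32 = 2.5313
orange: (103 − 96)²/96 = 49/96 = 0.5104
green: (7 − 16)²/16 = 81/16 = 5.0625
Sum = 9.617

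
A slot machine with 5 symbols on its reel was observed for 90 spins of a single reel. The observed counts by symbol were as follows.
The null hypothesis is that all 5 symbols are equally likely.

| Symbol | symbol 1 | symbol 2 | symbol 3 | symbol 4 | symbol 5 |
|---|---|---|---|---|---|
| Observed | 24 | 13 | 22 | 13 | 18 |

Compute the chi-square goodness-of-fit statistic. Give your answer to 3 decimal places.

Expected count for each of the 5 categories: 90/5 = 18.
χ² = (24−18)²/18 + (13−18)²/18 + (22−18)²/18 + (13−18)²/18 + (18−18)²/18
   = 2.0000 + 1.3889 + 0.8889 + 1.3889 + 0.0000
Sum = 5.667

5.667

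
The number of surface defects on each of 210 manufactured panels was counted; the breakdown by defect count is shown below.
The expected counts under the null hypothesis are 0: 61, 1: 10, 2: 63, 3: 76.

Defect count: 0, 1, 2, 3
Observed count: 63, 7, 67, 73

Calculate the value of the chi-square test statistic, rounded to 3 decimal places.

cat         O        E   (O−E)²/E
0          63       61     0.0656
1           7       10     0.9000
2          67       63     0.2540
3          73       76     0.1184
Sum = 1.338

1.338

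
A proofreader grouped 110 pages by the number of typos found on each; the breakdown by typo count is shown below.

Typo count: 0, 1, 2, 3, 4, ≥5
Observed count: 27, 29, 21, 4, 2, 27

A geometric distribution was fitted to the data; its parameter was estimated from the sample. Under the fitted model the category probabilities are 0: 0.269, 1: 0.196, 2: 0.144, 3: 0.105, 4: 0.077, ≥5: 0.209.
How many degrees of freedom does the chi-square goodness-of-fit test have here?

There are k = 6 categories and 1 parameter estimated from the data, so df = 6 − 1 − 1 = 4.

4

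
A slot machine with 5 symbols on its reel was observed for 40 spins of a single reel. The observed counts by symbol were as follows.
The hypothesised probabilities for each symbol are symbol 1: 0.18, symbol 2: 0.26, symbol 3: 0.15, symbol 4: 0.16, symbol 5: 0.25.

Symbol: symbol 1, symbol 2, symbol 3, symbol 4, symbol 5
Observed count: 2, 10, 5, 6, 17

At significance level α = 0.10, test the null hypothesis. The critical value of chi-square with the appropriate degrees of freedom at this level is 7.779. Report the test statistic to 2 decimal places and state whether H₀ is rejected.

Expected counts E_i = n·p_i: 40×0.18 = 7.2, 40×0.26 = 10.4, 40×0.15 = 6, 40×0.16 = 6.4, 40×0.25 = 10.
symbol 1: (2 − 7.2)²/7.2 = 27.04/7.2 = 3.756
symbol 2: (10 − 10.4)²/10.4 = 0.16/10.4 = 0.015
symbol 3: (5 − 6)²/6 = 1/6 = 0.167
symbol 4: (6 − 6.4)²/6.4 = 0.16/6.4 = 0.025
symbol 5: (17 − 10)²/10 = 49/10 = 4.900
Sum = 8.86
df = 4. Since 8.86 > 7.779, we reject H₀.

8.86; reject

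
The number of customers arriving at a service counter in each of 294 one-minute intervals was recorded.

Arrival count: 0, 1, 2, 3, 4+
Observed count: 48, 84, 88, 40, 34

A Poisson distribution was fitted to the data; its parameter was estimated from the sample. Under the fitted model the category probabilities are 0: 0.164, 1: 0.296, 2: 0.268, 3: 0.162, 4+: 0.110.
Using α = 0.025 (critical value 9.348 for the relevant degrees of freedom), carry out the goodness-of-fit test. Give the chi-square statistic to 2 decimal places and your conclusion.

2.49; do not reject

Expected counts E_i = n·p_i: 294×0.164 = 48.216, 294×0.296 = 87.024, 294×0.268 = 78.792, 294×0.162 = 47.628, 294×0.110 = 32.34.
0: (48 − 48.216)²/48.216 = 0.046656/48.216 = 0.001
1: (84 − 87.024)²/87.024 = 9.144576/87.024 = 0.105
2: (88 − 78.792)²/78.792 = 84.787264/78.792 = 1.076
3: (40 − 47.628)²/47.628 = 58.186384/47.628 = 1.222
4+: (34 − 32.34)²/32.34 = 2.7556/32.34 = 0.085
Sum = 2.49
df = 3. Since 2.49 < 9.348, we do not reject H₀.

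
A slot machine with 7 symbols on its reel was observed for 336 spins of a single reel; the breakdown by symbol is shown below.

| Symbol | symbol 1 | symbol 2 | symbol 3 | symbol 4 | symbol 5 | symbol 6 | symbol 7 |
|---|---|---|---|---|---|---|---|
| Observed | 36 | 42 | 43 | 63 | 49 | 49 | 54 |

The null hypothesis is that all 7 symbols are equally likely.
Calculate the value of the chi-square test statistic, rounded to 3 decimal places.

9.750

Under H₀ each category has probability 1/7, so each expected count is 336/7 = 48.
symbol 1: (36 − 48)²/48 = 144/48 = 3.0000
symbol 2: (42 − 48)²/48 = 36/48 = 0.7500
symbol 3: (43 − 48)²/48 = 25/48 = 0.5208
symbol 4: (63 − 48)²/48 = 225/48 = 4.6875
symbol 5: (49 − 48)²/48 = 1/48 = 0.0208
symbol 6: (49 − 48)²/48 = 1/48 = 0.0208
symbol 7: (54 − 48)²/48 = 36/48 = 0.7500
Sum = 9.750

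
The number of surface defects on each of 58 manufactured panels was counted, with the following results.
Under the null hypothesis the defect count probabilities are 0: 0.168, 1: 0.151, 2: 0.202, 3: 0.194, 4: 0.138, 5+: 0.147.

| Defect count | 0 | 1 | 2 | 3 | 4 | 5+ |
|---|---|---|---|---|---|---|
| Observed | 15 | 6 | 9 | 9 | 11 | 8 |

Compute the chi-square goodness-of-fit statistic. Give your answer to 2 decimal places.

5.94

Expected counts E_i = n·p_i: 58×0.168 = 9.744, 58×0.151 = 8.758, 58×0.202 = 11.716, 58×0.194 = 11.252, 58×0.138 = 8.004, 58×0.147 = 8.526.
0: (15 − 9.744)²/9.744 = 27.625536/9.744 = 2.835
1: (6 − 8.758)²/8.758 = 7.606564/8.758 = 0.869
2: (9 − 11.716)²/11.716 = 7.376656/11.716 = 0.630
3: (9 − 11.252)²/11.252 = 5.071504/11.252 = 0.451
4: (11 − 8.004)²/8.004 = 8.976016/8.004 = 1.121
5+: (8 − 8.526)²/8.526 = 0.276676/8.526 = 0.032
Sum = 5.94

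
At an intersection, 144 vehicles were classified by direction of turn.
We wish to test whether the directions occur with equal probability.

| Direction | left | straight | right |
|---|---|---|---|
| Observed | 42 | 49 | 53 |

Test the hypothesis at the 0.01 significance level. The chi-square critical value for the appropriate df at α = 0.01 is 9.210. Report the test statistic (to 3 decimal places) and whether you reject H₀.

Under H₀ each category has probability 1/3, so each expected count is 144/3 = 48.
χ² = (42−48)²/48 + (49−48)²/48 + (53−48)²/48
   = 0.7500 + 0.0208 + 0.5208
Sum = 1.292
df = 2. Since 1.292 < 9.210, we do not reject H₀.

1.292; do not reject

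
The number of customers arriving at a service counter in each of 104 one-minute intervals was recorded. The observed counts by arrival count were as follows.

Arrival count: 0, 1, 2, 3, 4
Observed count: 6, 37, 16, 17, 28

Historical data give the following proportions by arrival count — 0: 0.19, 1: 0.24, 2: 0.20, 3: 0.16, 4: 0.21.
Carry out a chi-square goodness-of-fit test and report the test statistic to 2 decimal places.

18.24

Expected counts E_i = n·p_i: 104×0.19 = 19.76, 104×0.24 = 24.96, 104×0.20 = 20.8, 104×0.16 = 16.64, 104×0.21 = 21.84.
χ² = (6−19.76)²/19.76 + (37−24.96)²/24.96 + (16−20.8)²/20.8 + (17−16.64)²/16.64 + (28−21.84)²/21.84
   = 9.582 + 5.808 + 1.108 + 0.008 + 1.737
Sum = 18.24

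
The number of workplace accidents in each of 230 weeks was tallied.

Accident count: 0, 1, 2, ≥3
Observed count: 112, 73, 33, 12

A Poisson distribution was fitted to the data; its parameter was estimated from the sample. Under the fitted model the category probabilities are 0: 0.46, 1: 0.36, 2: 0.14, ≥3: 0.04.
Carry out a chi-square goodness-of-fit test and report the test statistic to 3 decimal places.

Expected counts E_i = n·p_i: 230×0.46 = 105.8, 230×0.36 = 82.8, 230×0.14 = 32.2, 230×0.04 = 9.2.
χ² = (112−105.8)²/105.8 + (73−82.8)²/82.8 + (33−32.2)²/32.2 + (12−9.2)²/9.2
   = 0.3633 + 1.1599 + 0.0199 + 0.8522
Sum = 2.395

2.395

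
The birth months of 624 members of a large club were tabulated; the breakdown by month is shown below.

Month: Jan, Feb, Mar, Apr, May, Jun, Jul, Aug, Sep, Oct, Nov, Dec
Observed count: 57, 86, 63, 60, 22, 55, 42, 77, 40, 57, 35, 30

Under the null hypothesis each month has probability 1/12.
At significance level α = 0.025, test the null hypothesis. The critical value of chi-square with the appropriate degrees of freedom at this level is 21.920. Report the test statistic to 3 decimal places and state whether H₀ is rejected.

Expected count for each of the 12 categories: 624/12 = 52.
Jan: (57 − 52)²/52 = 25/52 = 0.4808
Feb: (86 − 52)²/52 = 1156/52 = 22.2308
Mar: (63 − 52)²/52 = 121/52 = 2.3269
Apr: (60 − 52)²/52 = 64/52 = 1.2308
May: (22 − 52)²/52 = 900/52 = 17.3077
Jun: (55 − 52)²/52 = 9/52 = 0.1731
Jul: (42 − 52)²/52 = 100/52 = 1.9231
Aug: (77 − 52)²/52 = 625/52 = 12.0192
Sep: (40 − 52)²/52 = 144/52 = 2.7692
Oct: (57 − 52)²/52 = 25/52 = 0.4808
Nov: (35 − 52)²/52 = 289/52 = 5.5577
Dec: (30 − 52)²/52 = 484/52 = 9.3077
Sum = 75.808
df = 11. Since 75.808 > 21.920, we reject H₀.

75.808; reject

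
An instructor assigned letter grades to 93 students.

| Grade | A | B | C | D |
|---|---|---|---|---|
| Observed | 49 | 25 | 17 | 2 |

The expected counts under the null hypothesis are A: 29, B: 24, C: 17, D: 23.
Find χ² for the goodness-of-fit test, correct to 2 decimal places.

χ² = (49−29)²/29 + (25−24)²/24 + (17−17)²/17 + (2−23)²/23
   = 13.793 + 0.042 + 0.000 + 19.174
Sum = 33.01

33.01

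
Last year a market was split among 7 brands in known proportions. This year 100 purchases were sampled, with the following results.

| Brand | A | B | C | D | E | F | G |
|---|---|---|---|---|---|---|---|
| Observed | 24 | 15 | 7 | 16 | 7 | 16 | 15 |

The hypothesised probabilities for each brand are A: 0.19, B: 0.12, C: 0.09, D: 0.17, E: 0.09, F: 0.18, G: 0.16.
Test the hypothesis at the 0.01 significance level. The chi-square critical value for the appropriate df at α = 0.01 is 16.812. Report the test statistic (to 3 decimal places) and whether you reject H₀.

Expected counts E_i = n·p_i: 100×0.19 = 19, 100×0.12 = 12, 100×0.09 = 9, 100×0.17 = 17, 100×0.09 = 9, 100×0.18 = 18, 100×0.16 = 16.
A: (24 − 19)²/19 = 25/19 = 1.3158
B: (15 − 12)²/12 = 9/12 = 0.7500
C: (7 − 9)²/9 = 4/9 = 0.4444
D: (16 − 17)²/17 = 1/17 = 0.0588
E: (7 − 9)²/9 = 4/9 = 0.4444
F: (16 − 18)²/18 = 4/18 = 0.2222
G: (15 − 16)²/16 = 1/16 = 0.0625
Sum = 3.298
df = 6. Since 3.298 < 16.812, we do not reject H₀.

3.298; do not reject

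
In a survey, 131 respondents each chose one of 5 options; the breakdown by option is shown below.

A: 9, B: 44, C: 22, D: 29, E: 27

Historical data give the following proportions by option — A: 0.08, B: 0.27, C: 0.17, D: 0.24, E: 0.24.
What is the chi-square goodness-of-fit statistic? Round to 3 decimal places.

Expected counts E_i = n·p_i: 131×0.08 = 10.48, 131×0.27 = 35.37, 131×0.17 = 22.27, 131×0.24 = 31.44, 131×0.24 = 31.44.
χ² = (9−10.48)²/10.48 + (44−35.37)²/35.37 + (22−22.27)²/22.27 + (29−31.44)²/31.44 + (27−31.44)²/31.44
   = 0.2090 + 2.1057 + 0.0033 + 0.1894 + 0.6270
Sum = 3.134

3.134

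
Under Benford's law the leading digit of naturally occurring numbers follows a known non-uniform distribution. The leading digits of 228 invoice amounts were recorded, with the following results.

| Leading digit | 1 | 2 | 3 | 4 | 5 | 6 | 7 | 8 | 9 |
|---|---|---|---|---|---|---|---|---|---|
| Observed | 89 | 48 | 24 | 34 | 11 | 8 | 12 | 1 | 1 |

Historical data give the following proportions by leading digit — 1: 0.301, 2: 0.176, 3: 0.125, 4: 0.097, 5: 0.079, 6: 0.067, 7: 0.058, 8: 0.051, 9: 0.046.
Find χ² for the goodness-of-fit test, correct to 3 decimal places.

39.294

Expected counts E_i = n·p_i: 228×0.301 = 68.628, 228×0.176 = 40.128, 228×0.125 = 28.5, 228×0.097 = 22.116, 228×0.079 = 18.012, 228×0.067 = 15.276, 228×0.058 = 13.224, 228×0.051 = 11.628, 228×0.046 = 10.488.
cat         O        E   (O−E)²/E
1          89   68.628     6.0474
2          48   40.128     1.5443
3          24     28.5     0.7105
4          34   22.116     6.3858
5          11   18.012     2.7297
6           8   15.276     3.4656
7          12   13.224     0.1133
8           1   11.628     9.7140
9           1   10.488     8.5833
Sum = 39.294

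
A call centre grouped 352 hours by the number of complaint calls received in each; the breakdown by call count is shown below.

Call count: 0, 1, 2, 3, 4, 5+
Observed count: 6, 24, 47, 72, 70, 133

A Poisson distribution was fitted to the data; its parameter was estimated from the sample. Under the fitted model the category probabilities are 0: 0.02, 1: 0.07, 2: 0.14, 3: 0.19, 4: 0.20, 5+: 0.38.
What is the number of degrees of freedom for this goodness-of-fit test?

4

There are k = 6 categories and 1 parameter estimated from the data, so df = 6 − 1 − 1 = 4.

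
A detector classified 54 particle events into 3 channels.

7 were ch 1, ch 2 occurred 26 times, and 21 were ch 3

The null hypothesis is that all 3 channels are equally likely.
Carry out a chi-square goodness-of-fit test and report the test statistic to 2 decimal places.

Expected count for each of the 3 categories: 54/3 = 18.
ch 1: (7 − 18)²/18 = 121/18 = 6.722
ch 2: (26 − 18)²/18 = 64/18 = 3.556
ch 3: (21 − 18)²/18 = 9/18 = 0.500
Sum = 10.78

10.78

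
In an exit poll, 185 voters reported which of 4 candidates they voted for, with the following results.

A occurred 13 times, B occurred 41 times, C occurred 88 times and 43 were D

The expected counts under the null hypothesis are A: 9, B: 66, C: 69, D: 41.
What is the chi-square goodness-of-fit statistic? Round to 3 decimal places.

16.577

cat         O        E   (O−E)²/E
A          13        9     1.7778
B          41       66     9.4697
C          88       69     5.2319
D          43       41     0.0976
Sum = 16.577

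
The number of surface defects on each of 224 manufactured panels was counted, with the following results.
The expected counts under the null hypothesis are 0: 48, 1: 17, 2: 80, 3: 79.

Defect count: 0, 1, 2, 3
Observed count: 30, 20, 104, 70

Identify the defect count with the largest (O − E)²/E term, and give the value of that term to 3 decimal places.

0: (30 − 48)²/48 = 324/48 = 6.7500
1: (20 − 17)²/17 = 9/17 = 0.5294
2: (104 − 80)²/80 = 576/80 = 7.2000
3: (70 − 79)²/79 = 81/79 = 1.0253
The largest term is for 2: 7.200.

2, 7.200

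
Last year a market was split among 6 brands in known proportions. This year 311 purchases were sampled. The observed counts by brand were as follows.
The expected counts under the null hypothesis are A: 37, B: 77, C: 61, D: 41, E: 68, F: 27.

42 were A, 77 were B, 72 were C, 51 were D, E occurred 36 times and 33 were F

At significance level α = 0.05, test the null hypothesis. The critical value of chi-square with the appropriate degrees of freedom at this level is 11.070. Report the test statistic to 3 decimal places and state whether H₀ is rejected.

21.490; reject

cat         O        E   (O−E)²/E
A          42       37     0.6757
B          77       77     0.0000
C          72       61     1.9836
D          51       41     2.4390
E          36       68    15.0588
F          33       27     1.3333
Sum = 21.490
df = 5. Since 21.490 > 11.070, we reject H₀.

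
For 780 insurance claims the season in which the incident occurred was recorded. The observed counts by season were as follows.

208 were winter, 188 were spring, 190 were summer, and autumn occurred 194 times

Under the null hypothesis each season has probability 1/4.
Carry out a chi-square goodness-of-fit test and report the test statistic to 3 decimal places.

Expected count for each of the 4 categories: 780/4 = 195.
winter: (208 − 195)²/195 = 169/195 = 0.8667
spring: (188 − 195)²/195 = 49/195 = 0.2513
summer: (190 − 195)²/195 = 25/195 = 0.1282
autumn: (194 − 195)²/195 = 1/195 = 0.0051
Sum = 1.251

1.251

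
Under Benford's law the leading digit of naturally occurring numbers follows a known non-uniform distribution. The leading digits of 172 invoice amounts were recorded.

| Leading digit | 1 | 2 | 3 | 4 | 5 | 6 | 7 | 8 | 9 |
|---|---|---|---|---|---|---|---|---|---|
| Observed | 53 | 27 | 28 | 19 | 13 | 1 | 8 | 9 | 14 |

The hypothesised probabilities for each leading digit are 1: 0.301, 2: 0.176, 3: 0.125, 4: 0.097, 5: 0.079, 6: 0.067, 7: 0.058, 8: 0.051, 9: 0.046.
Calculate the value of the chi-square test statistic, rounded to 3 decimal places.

Expected counts E_i = n·p_i: 172×0.301 = 51.772, 172×0.176 = 30.272, 172×0.125 = 21.5, 172×0.097 = 16.684, 172×0.079 = 13.588, 172×0.067 = 11.524, 172×0.058 = 9.976, 172×0.051 = 8.772, 172×0.046 = 7.912.
cat         O        E   (O−E)²/E
1          53   51.772     0.0291
2          27   30.272     0.3537
3          28     21.5     1.9651
4          19   16.684     0.3215
5          13   13.588     0.0254
6           1   11.524     9.6108
7           8    9.976     0.3914
8           9    8.772     0.0059
9          14    7.912     4.6845
Sum = 17.387

17.387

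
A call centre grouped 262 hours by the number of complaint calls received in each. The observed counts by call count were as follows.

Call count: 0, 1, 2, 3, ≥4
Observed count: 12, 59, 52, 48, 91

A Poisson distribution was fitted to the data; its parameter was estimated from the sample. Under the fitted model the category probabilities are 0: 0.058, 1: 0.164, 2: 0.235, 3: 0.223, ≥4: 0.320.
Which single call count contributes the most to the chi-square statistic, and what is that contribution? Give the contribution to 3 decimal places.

Expected counts E_i = n·p_i: 262×0.058 = 15.196, 262×0.164 = 42.968, 262×0.235 = 61.57, 262×0.223 = 58.426, 262×0.320 = 83.84.
cat         O        E   (O−E)²/E
0          12   15.196     0.6722
1          59   42.968     5.9818
2          52    61.57     1.4875
3          48   58.426     1.8605
≥4         91    83.84     0.6115
The largest term is for 1: 5.982.

1, 5.982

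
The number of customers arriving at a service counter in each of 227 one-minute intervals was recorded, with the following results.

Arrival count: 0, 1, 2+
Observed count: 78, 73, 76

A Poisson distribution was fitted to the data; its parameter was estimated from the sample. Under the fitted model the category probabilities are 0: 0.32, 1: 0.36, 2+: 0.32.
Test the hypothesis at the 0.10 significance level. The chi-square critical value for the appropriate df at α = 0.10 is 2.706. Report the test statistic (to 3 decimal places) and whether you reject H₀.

Expected counts E_i = n·p_i: 227×0.32 = 72.64, 227×0.36 = 81.72, 227×0.32 = 72.64.
χ² = (78−72.64)²/72.64 + (73−81.72)²/81.72 + (76−72.64)²/72.64
   = 0.3955 + 0.9305 + 0.1554
Sum = 1.481
df = 1. Since 1.481 < 2.706, we do not reject H₀.

1.481; do not reject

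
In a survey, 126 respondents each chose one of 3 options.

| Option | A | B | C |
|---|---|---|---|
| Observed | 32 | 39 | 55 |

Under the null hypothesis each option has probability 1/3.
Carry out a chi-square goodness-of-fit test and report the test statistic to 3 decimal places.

6.619

Expected count for each of the 3 categories: 126/3 = 42.
A: (32 − 42)²/42 = 100/42 = 2.3810
B: (39 − 42)²/42 = 9/42 = 0.2143
C: (55 − 42)²/42 = 169/42 = 4.0238
Sum = 6.619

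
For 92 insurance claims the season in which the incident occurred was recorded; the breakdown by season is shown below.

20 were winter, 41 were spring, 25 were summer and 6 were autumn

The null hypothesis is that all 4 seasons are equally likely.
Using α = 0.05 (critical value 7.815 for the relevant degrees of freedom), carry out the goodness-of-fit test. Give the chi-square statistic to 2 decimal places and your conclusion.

Expected count for each of the 4 categories: 92/4 = 23.
cat         O        E   (O−E)²/E
winter     20       23      0.391
spring     41       23     14.087
summer     25       23      0.174
autumn      6       23     12.565
Sum = 27.22
df = 3. Since 27.22 > 7.815, we reject H₀.

27.22; reject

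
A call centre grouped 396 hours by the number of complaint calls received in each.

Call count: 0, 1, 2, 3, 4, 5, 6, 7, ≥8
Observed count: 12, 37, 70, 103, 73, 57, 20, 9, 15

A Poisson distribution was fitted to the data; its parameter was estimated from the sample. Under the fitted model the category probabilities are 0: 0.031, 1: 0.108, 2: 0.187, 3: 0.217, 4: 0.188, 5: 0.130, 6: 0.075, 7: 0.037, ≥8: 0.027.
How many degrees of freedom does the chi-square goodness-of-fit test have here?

7

There are k = 9 categories and 1 parameter estimated from the data, so df = 9 − 1 − 1 = 7.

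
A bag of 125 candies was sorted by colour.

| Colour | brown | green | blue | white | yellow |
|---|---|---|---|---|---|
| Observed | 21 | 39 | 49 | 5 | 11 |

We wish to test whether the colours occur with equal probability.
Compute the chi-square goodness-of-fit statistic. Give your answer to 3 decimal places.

Under H₀ each category has probability 1/5, so each expected count is 125/5 = 25.
cat         O        E   (O−E)²/E
brown      21       25     0.6400
green      39       25     7.8400
blue       49       25    23.0400
white       5       25    16.0000
yellow     11       25     7.8400
Sum = 55.360

55.360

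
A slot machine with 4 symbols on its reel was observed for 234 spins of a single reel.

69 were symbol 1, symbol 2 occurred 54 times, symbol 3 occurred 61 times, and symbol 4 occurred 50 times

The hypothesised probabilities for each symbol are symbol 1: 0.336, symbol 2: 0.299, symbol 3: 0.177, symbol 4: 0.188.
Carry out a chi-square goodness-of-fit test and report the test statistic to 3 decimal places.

14.900

Expected counts E_i = n·p_i: 234×0.336 = 78.624, 234×0.299 = 69.966, 234×0.177 = 41.418, 234×0.188 = 43.992.
χ² = (69−78.624)²/78.624 + (54−69.966)²/69.966 + (61−41.418)²/41.418 + (50−43.992)²/43.992
   = 1.1780 + 3.6434 + 9.2582 + 0.8205
Sum = 14.900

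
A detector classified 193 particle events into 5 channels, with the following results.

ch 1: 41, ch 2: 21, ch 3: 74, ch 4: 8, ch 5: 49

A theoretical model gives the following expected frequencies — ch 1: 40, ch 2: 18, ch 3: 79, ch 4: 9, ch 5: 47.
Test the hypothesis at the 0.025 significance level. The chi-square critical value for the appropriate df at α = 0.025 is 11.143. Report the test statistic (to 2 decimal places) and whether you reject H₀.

cat         O        E   (O−E)²/E
ch 1       41       40      0.025
ch 2       21       18      0.500
ch 3       74       79      0.316
ch 4        8        9      0.111
ch 5       49       47      0.085
Sum = 1.04
df = 4. Since 1.04 < 11.143, we do not reject H₀.

1.04; do not reject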